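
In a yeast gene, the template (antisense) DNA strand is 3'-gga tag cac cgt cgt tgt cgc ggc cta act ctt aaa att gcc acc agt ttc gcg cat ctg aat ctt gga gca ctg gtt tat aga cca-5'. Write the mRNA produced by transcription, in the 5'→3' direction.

5′-CCUAUCGUGGCAGCAACAGCGCCGGAUUGAGAAUUUUAACGGUGGUCAAAGCGCGUAGACUUAGAACCUCGUGACCAAAUAUCUGGU-3′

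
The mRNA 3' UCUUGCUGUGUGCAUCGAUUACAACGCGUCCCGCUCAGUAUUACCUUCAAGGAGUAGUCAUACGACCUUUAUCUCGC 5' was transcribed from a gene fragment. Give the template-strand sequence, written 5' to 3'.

Written 5'→3' the mRNA is CGCUCUAUUUCCAGCAUACUGAUGAGGAACUUCCAUUAUGACUCGCCCUGCGCAACAUUAGCUACGUGUGUCGUUCU, so the coding DNA strand is CGCTCTATTTCCAGCATACTGATGAGGAACTTCCATTATGACTCGCCCTGCGCAACATTAGCTACGTGTGTCGTTCT. The template is its reverse complement.

5'-AGAACGACACACGTAGCTAATGTTGCGCAGGGCGAGTCATAATGGAAGTTCCTCATCAGTATGCTGGAAATAGAGCG-3'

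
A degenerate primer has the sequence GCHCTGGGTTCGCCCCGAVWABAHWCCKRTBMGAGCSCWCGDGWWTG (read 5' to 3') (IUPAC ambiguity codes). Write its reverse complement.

Standard pairs A↔T, G↔C; ambiguity codes pair R↔Y, M↔K, W↔W, S↔S, B↔V, D↔H. Complement (CGDGACCCAAGCGGGGCTBWTVTDWGGMYAVKCTCGSGWGCHCWWAC), then reverse for 5'→3'.

5'-CAWWCHCGWGSGCTCKVAYMGGWDTVTWBTCGGGGCGAACCCAGDGC-3'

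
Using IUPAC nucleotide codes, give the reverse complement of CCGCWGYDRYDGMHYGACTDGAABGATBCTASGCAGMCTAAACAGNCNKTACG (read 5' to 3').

Standard pairs A↔T, G↔C; ambiguity codes pair R↔Y, M↔K, W↔W, S↔S, B↔V, D↔H, N↔N. Complement (GGCGWCRHYRHCKDRCTGAHCTTVCTAVGATSCGTCKGATTTGTCNGNMATGC), then reverse for 5'→3'.

5'-CGTAMNGNCTGTTTAGKCTGCSTAGVATCVTTCHAGTCRDKCHRYHRCWGCGG-3'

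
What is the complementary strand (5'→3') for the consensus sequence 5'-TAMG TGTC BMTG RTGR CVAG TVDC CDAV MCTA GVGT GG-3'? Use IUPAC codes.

Standard pairs A↔T, G↔C; ambiguity codes pair R↔Y, M↔K, B↔V, D↔H. Complement (ATKCACAGVKACYACYGBTCABHGGHTBKGATCBCACC), then reverse for 5'→3'.

5'-CCACBCTAGKBTHGGHBACTBGYCAYCAKVGACACKTA-3'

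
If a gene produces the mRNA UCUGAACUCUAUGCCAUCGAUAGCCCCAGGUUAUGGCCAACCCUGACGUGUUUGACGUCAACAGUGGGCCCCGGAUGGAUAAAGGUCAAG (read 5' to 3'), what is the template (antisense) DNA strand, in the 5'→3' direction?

5'-CTTGACCTTTATCCATCCGGGGCCCACTGTTGACGTCAAACACGTCAGGGTTGGCCATAACCTGGGGCTATCGATGGCATAGAGTTCAGA-3'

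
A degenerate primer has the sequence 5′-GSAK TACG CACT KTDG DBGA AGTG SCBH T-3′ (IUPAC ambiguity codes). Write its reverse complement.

5'-ADVGSCACTTCVHCHAMAGTGCGTAMTSC-3'

Standard pairs A↔T, G↔C; ambiguity codes pair K↔M, S↔S, B↔V, D↔H. Complement (CSTMATGCGTGAMAHCHVCTTCACSGVDA), then reverse for 5'→3'.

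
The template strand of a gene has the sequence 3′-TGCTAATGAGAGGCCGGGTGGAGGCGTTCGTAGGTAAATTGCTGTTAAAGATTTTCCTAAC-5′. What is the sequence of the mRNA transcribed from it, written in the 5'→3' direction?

Reading the template 3'→5' as shown, RNA polymerase pairs each base (A→U, T→A, G↔C) to build mRNA 5'→3' directly.

5'-ACGAUUACUCUCCGGCCCACCUCCGCAAGCAUCCAUUUAACGACAAUUUCUAAAAGGAUUG-3'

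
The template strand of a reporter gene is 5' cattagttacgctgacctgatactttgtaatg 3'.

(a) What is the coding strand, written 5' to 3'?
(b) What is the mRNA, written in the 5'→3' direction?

(a) 5′-CATTACAAAGTATCAGGTCAGCGTAACTAATG-3′
(b) 5'-CAUUACAAAGUAUCAGGUCAGCGUAACUAAUG-3'

(a) The coding strand is the reverse complement of the template: complement GTAATCAATGCGACTGGACTATGAAACATTAC, then reverse.
(b) mRNA has the coding-strand sequence with T→U.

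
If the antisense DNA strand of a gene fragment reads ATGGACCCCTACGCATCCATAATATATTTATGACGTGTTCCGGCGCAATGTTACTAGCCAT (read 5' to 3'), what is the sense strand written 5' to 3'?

5'-ATGGCTAGTAACATTGCGCCGGAACACGTCATAAATATATTATGGATGCGTAGGGGTCCAT-3'

The coding strand is complementary and antiparallel to the template: take the complement (A↔T, G↔C) and reverse.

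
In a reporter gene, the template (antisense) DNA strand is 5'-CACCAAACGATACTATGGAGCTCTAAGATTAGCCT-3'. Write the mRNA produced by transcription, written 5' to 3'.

5′-AGGCUAAUCUUAGAGCUCCAUAGUAUCGUUUGGUG-3′

RNA polymerase reads the template 3'→5' and synthesizes mRNA 5'→3' by base-pairing (A→U, T→A, G↔C). The complement of the template is GTGGTTTGCTATGATACCTCGAGATTCTAATCGGA; antiparallel, so 5'→3' the coding strand is AGGCTAATCTTAGAGCTCCATAGTATCGTTTGGTG. Replace T with U for the mRNA.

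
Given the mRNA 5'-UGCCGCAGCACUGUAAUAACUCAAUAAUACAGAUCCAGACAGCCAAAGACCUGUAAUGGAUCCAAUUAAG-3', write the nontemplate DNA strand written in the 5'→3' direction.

5′-TGCCGCAGCACTGTAATAACTCAATAATACAGATCCAGACAGCCAAAGACCTGTAATGGATCCAATTAAG-3′

The coding DNA strand has the same 5'→3' sequence as the mRNA with U replaced by T.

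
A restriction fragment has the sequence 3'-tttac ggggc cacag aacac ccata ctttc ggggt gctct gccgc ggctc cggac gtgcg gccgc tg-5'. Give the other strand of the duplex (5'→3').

5'-AAATGCCCCGGTGTCTTGTGGGTATGAAAGCCCCACGAGACGGCGCCGAGGCCTGCACGCCGGCGAC-3'

The strand is given 3'→5', so its complement runs 5'→3' in the same left-to-right order: pair each base A↔T, G↔C.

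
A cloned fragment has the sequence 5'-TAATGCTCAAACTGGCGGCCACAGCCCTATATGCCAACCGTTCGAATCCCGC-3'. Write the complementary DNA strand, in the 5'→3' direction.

5'-GCGGGATTCGAACGGTTGGCATATAGGGCTGTGGCCGCCAGTTTGAGCATTA-3'

Pairing A↔T and G↔C gives ATTACGAGTTTGACCGCCGGTGTCGGGATATACGGTTGGCAAGCTTAGGGCG, running 3'→5'. Reverse for the 5'→3' convention.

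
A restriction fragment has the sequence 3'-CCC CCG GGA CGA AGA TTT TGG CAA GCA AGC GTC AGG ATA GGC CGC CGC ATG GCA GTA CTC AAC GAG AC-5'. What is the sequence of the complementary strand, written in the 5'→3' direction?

5'-GGGGGCCCTGCTTCTAAAACCGTTCGTTCGCAGTCCTATCCGGCGGCGTACCGTCATGAGTTGCTCTG-3'

The strand is given 3'→5', so its complement runs 5'→3' in the same left-to-right order: pair each base A↔T, G↔C.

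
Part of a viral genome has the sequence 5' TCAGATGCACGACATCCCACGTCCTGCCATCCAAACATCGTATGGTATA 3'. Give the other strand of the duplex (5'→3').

5'-TATACCATACGATGTTTGGATGGCAGGACGTGGGATGTCGTGCATCTGA-3'

Pairing A↔T and G↔C gives AGTCTACGTGCTGTAGGGTGCAGGACGGTAGGTTTGTAGCATACCATAT, running 3'→5'. Reverse for the 5'→3' convention.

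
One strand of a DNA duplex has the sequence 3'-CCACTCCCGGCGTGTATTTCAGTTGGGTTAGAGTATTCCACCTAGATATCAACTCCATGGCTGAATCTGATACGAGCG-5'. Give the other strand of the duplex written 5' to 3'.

5'-GGTGAGGGCCGCACATAAAGTCAACCCAATCTCATAAGGTGGATCTATAGTTGAGGTACCGACTTAGACTATGCTCGC-3'

The strand is given 3'→5', so its complement runs 5'→3' in the same left-to-right order: pair each base A↔T, G↔C.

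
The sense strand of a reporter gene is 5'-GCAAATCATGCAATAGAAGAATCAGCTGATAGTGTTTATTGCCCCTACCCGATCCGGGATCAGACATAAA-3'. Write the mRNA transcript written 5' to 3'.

5'-GCAAAUCAUGCAAUAGAAGAAUCAGCUGAUAGUGUUUAUUGCCCCUACCCGAUCCGGGAUCAGACAUAAA-3'

mRNA has the coding-strand sequence with U in place of T.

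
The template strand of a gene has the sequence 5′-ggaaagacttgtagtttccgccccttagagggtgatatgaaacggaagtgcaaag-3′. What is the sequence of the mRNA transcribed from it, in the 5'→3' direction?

RNA polymerase reads the template 3'→5' and synthesizes mRNA 5'→3' by base-pairing (A→U, T→A, G↔C). The complement of the template is CCTTTCTGAACATCAAAGGCGGGGAATCTCCCACTATACTTTGCCTTCACGTTTC; antiparallel, so 5'→3' the coding strand is CTTTGCACTTCCGTTTCATATCACCCTCTAAGGGGCGGAAACTACAAGTCTTTCC. Replace T with U for the mRNA.

5'-CUUUGCACUUCCGUUUCAUAUCACCCUCUAAGGGGCGGAAACUACAAGUCUUUCC-3'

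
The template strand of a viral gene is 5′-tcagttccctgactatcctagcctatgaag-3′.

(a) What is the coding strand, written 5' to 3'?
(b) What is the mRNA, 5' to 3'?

(a) The coding strand is the reverse complement of the template: complement AGTCAAGGGACTGATAGGATCGGATACTTC, then reverse.
(b) mRNA has the coding-strand sequence with T→U.

(a) 5'-CTTCATAGGCTAGGATAGTCAGGGAACTGA-3'
(b) 5′-CUUCAUAGGCUAGGAUAGUCAGGGAACUGA-3′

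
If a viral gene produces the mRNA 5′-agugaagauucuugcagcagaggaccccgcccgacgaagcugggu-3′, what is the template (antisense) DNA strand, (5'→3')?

5'-ACCCAGCTTCGTCGGGCGGGGTCCTCTGCTGCAAGAATCTTCACT-3'

Replace U with T to get the coding DNA strand: AGTGAAGATTCTTGCAGCAGAGGACCCCGCCCGACGAAGCTGGGT. The template strand is its reverse complement (complement TCACTTCTAAGAACGTCGTCTCCTGGGGCGGGCTGCTTCGACCCA, then reverse).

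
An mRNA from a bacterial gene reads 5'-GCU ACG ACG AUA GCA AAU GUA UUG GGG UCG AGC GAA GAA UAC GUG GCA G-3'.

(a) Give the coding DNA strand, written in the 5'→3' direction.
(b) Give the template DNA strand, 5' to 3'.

(a) The coding strand matches the mRNA with U→T.
(b) The template strand is the reverse complement of the coding strand.

(a) 5'-GCTACGACGATAGCAAATGTATTGGGGTCGAGCGAAGAATACGTGGCAG-3'
(b) 5'-CTGCCACGTATTCTTCGCTCGACCCCAATACATTTGCTATCGTCGTAGC-3'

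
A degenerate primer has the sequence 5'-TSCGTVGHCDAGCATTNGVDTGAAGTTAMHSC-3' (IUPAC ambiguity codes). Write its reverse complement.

5'-GSDKTAACTTCAHBCNAATGCTHGDCBACGSA-3'

Standard pairs A↔T, G↔C; ambiguity codes pair M↔K, S↔S, D↔H, V↔B, N↔N. Complement (ASGCABCDGHTCGTAANCBHACTTCAATKDSG), then reverse for 5'→3'.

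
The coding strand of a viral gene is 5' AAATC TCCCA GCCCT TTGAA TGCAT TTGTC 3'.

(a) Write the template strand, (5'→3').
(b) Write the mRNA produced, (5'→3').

(a) 5'-GACAAATGCATTCAAAGGGCTGGGAGATTT-3'
(b) 5'-AAAUCUCCCAGCCCUUUGAAUGCAUUUGUC-3'

(a) The template strand is the reverse complement of the coding strand: complement TTTAGAGGGTCGGGAAACTTACGTAAACAG, then reverse.
(b) mRNA matches the coding strand with T→U.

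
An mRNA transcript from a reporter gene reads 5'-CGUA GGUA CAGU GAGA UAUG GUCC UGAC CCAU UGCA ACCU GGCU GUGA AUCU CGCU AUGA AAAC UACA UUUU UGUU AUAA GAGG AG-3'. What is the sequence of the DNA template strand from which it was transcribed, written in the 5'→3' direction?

5'-CTCCTCTTATAACAAAAATGTAGTTTTCATAGCGAGATTCACAGCCAGGTTGCAATGGGTCAGGACCATATCTCACTGTACCTACG-3'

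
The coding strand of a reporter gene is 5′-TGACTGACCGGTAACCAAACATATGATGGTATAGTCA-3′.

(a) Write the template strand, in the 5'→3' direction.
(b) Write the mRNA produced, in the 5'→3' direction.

(a) 5'-TGACTATACCATCATATGTTTGGTTACCGGTCAGTCA-3'
(b) 5'-UGACUGACCGGUAACCAAACAUAUGAUGGUAUAGUCA-3'

(a) The template strand is the reverse complement of the coding strand: complement ACTGACTGGCCATTGGTTTGTATACTACCATATCAGT, then reverse.
(b) mRNA matches the coding strand with T→U.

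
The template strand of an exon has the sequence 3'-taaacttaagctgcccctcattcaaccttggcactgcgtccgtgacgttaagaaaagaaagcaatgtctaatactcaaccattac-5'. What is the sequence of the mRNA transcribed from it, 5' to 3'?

5′-AUUUGAAUUCGACGGGGAGUAAGUUGGAACCGUGACGCAGGCACUGCAAUUCUUUUCUUUCGUUACAGAUUAUGAGUUGGUAAUG-3′

Reading the template 3'→5' as shown, RNA polymerase pairs each base (A→U, T→A, G↔C) to build mRNA 5'→3' directly.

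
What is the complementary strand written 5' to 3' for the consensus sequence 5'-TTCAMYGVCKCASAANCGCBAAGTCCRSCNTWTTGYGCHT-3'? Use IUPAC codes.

Standard pairs A↔T, G↔C; ambiguity codes pair R↔Y, M↔K, W↔W, S↔S, B↔V, H↔D, N↔N. Complement (AAGTKRCBGMGTSTTNGCGVTTCAGGYSGNAWAACRCGDA), then reverse for 5'→3'.

5'-ADGCRCAAWANGSYGGACTTVGCGNTTSTGMGBCRKTGAA-3'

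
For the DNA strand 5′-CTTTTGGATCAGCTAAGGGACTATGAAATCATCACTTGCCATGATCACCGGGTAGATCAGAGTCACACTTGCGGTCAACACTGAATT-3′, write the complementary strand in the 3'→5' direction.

Base-pairing A↔T, G↔C gives the complement. The complementary strand is antiparallel, so paired with a 5'→3' strand it runs 3'→5'.

3'-GAAAACCTAGTCGATTCCCTGATACTTTAGTAGTGAACGGTACTAGTGGCCCATCTAGTCTCAGTGTGAACGCCAGTTGTGACTTAA-5'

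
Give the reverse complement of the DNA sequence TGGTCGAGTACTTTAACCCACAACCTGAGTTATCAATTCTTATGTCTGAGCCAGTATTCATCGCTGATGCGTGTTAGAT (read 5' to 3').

5'-ATCTAACACGCATCAGCGATGAATACTGGCTCAGACATAAGAATTGATAACTCAGGTTGTGGGTTAAAGTACTCGACCA-3'

Complement each base (A↔T, G↔C): ACCAGCTCATGAAATTGGGTGTTGGACTCAATAGTTAAGAATACAGACTCGGTCATAAGTAGCGACTACGCACAATCTA. Then reverse.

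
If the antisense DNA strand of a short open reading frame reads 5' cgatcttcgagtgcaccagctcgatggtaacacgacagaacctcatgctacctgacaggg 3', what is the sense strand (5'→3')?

5'-CCCTGTCAGGTAGCATGAGGTTCTGTCGTGTTACCATCGAGCTGGTGCACTCGAAGATCG-3'

The coding strand is complementary and antiparallel to the template: take the complement (A↔T, G↔C) and reverse.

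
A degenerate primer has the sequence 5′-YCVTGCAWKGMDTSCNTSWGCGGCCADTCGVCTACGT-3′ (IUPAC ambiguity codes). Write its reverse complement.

5′-ACGTAGBCGAHTGGCCGCWSANGSAHKCMWTGCABGR-3′

Standard pairs A↔T, G↔C; ambiguity codes pair Y↔R, M↔K, W↔W, S↔S, D↔H, V↔B, N↔N. Complement (RGBACGTWMCKHASGNASWCGCCGGTHAGCBGATGCA), then reverse for 5'→3'.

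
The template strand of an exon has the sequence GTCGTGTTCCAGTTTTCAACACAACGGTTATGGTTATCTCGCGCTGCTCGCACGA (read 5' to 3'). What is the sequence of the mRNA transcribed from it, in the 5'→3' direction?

5'-UCGUGCGAGCAGCGCGAGAUAACCAUAACCGUUGUGUUGAAAACUGGAACACGAC-3'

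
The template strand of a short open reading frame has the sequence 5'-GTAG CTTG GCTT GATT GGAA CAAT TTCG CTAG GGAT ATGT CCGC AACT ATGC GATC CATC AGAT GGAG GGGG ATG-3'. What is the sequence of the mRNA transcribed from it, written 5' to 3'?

RNA polymerase reads the template 3'→5' and synthesizes mRNA 5'→3' by base-pairing (A→U, T→A, G↔C). The complement of the template is CATCGAACCGAACTAACCTTGTTAAAGCGATCCCTATACAGGCGTTGATACGCTAGGTAGTCTACCTCCCCCTAC; antiparallel, so 5'→3' the coding strand is CATCCCCCTCCATCTGATGGATCGCATAGTTGCGGACATATCCCTAGCGAAATTGTTCCAATCAAGCCAAGCTAC. Replace T with U for the mRNA.

5'-CAUCCCCCUCCAUCUGAUGGAUCGCAUAGUUGCGGACAUAUCCCUAGCGAAAUUGUUCCAAUCAAGCCAAGCUAC-3'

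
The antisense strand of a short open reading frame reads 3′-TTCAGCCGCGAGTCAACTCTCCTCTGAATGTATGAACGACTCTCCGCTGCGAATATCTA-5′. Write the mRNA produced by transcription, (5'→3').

Reading the template 3'→5' as shown, RNA polymerase pairs each base (A→U, T→A, G↔C) to build mRNA 5'→3' directly.

5'-AAGUCGGCGCUCAGUUGAGAGGAGACUUACAUACUUGCUGAGAGGCGACGCUUAUAGAU-3'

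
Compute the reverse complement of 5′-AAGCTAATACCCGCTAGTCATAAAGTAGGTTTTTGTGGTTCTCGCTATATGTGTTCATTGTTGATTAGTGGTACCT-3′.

Complement each base (A↔T, G↔C): TTCGATTATGGGCGATCAGTATTTCATCCAAAAACACCAAGAGCGATATACACAAGTAACAACTAATCACCATGGA. Then reverse.

5'-AGGTACCACTAATCAACAATGAACACATATAGCGAGAACCACAAAAACCTACTTTATGACTAGCGGGTATTAGCTT-3'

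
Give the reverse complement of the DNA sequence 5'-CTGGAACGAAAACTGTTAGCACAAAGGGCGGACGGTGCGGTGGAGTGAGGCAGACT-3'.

Reading the sequence 3'→5' and pairing each base (A↔T, G↔C) gives the reverse complement directly.

5′-AGTCTGCCTCACTCCACCGCACCGTCCGCCCTTTGTGCTAACAGTTTTCGTTCCAG-3′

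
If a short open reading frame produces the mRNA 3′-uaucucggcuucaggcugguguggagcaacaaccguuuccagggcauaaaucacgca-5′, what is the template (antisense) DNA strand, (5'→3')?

5′-ATAGAGCCGAAGTCCGACCACACCTCGTTGTTGGCAAAGGTCCCGTATTTAGTGCGT-3′

Written 5'→3' the mRNA is ACGCACUAAAUACGGGACCUUUGCCAACAACGAGGUGUGGUCGGACUUCGGCUCUAU, so the coding DNA strand is ACGCACTAAATACGGGACCTTTGCCAACAACGAGGTGTGGTCGGACTTCGGCTCTAT. The template is its reverse complement.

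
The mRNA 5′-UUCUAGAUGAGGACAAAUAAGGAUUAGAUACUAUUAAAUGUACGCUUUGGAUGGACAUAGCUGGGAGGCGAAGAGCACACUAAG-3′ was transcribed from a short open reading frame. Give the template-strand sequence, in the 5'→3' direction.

Replace U with T to get the coding DNA strand: TTCTAGATGAGGACAAATAAGGATTAGATACTATTAAATGTACGCTTTGGATGGACATAGCTGGGAGGCGAAGAGCACACTAAG. The template strand is its reverse complement (complement AAGATCTACTCCTGTTTATTCCTAATCTATGATAATTTACATGCGAAACCTACCTGTATCGACCCTCCGCTTCTCGTGTGATTC, then reverse).

5′-CTTAGTGTGCTCTTCGCCTCCCAGCTATGTCCATCCAAAGCGTACATTTAATAGTATCTAATCCTTATTTGTCCTCATCTAGAA-3′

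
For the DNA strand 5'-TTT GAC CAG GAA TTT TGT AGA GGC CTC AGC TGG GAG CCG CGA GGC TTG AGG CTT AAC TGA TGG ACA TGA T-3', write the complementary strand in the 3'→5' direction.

3'-AAACTGGTCCTTAAAACATCTCCGGAGTCGACCCTCGGCGCTCCGAACTCCGAATTGACTACCTGTACTA-5'

Base-pairing A↔T, G↔C gives the complement. The complementary strand is antiparallel, so paired with a 5'→3' strand it runs 3'→5'.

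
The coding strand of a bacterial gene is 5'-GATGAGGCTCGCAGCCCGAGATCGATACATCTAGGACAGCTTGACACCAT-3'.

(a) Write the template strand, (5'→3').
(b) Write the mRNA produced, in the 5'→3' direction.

(a) 5'-ATGGTGTCAAGCTGTCCTAGATGTATCGATCTCGGGCTGCGAGCCTCATC-3'
(b) 5'-GAUGAGGCUCGCAGCCCGAGAUCGAUACAUCUAGGACAGCUUGACACCAU-3'

(a) The template strand is the reverse complement of the coding strand: complement CTACTCCGAGCGTCGGGCTCTAGCTATGTAGATCCTGTCGAACTGTGGTA, then reverse.
(b) mRNA matches the coding strand with T→U.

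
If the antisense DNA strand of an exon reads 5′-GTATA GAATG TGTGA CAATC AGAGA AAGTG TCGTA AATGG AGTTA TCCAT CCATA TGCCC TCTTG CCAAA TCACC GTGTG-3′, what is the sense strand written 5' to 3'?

5′-CACACGGTGATTTGGCAAGAGGGCATATGGATGGATAACTCCATTTACGACACTTTCTCTGATTGTCACACATTCTATAC-3′

The coding strand is complementary and antiparallel to the template: take the complement (A↔T, G↔C) and reverse.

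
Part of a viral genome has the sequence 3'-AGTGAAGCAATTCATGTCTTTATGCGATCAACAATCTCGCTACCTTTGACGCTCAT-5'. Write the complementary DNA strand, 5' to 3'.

5'-TCACTTCGTTAAGTACAGAAATACGCTAGTTGTTAGAGCGATGGAAACTGCGAGTA-3'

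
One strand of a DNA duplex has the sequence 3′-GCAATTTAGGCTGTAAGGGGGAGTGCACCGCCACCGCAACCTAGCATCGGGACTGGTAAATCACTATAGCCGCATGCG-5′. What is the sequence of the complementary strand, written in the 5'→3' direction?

5'-CGTTAAATCCGACATTCCCCCTCACGTGGCGGTGGCGTTGGATCGTAGCCCTGACCATTTAGTGATATCGGCGTACGC-3'

The strand is given 3'→5', so its complement runs 5'→3' in the same left-to-right order: pair each base A↔T, G↔C.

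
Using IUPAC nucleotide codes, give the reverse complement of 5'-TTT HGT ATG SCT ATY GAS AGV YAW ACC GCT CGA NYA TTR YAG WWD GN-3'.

Standard pairs A↔T, G↔C; ambiguity codes pair R↔Y, W↔W, S↔S, D↔H, V↔B, N↔N. Complement (AAADCATACSGATARCTSTCBRTWTGGCGAGCTNRTAAYRTCWWHCN), then reverse for 5'→3'.

5'-NCHWWCTRYAATRNTCGAGCGGTWTRBCTSTCRATAGSCATACDAAA-3'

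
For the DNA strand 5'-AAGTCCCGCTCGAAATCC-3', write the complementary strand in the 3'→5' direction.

3'-TTCAGGGCGAGCTTTAGG-5'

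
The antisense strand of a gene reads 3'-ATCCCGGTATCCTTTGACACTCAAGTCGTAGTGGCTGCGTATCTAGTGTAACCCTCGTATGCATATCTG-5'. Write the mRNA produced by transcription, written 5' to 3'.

5'-UAGGGCCAUAGGAAACUGUGAGUUCAGCAUCACCGACGCAUAGAUCACAUUGGGAGCAUACGUAUAGAC-3'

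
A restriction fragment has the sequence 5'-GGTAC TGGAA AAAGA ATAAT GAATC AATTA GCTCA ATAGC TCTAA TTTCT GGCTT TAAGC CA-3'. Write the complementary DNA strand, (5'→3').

5'-TGGCTTAAAGCCAGAAATTAGAGCTATTGAGCTAATTGATTCATTATTCTTTTTCCAGTACC-3'

The complement of GGTACTGGAAAAAGAATAATGAATCAATTAGCTCAATAGCTCTAATTTCTGGCTTTAAGCCA is CCATGACCTTTTTCTTATTACTTAGTTAATCGAGTTATCGAGATTAAAGACCGAAATTCGGT (A↔T, G↔C). DNA strands are antiparallel, so the complementary strand runs 3'→5'; reversing gives the 5'→3' form.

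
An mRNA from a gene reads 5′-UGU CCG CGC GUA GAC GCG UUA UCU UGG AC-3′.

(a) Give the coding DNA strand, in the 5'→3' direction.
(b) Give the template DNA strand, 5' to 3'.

(a) 5'-TGTCCGCGCGTAGACGCGTTATCTTGGAC-3'
(b) 5'-GTCCAAGATAACGCGTCTACGCGCGGACA-3'

(a) The coding strand matches the mRNA with U→T.
(b) The template strand is the reverse complement of the coding strand.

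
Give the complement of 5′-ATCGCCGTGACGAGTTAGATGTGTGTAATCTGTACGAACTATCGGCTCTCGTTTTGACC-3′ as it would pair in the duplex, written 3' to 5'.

3'-TAGCGGCACTGCTCAATCTACACACATTAGACATGCTTGATAGCCGAGAGCAAAACTGG-5'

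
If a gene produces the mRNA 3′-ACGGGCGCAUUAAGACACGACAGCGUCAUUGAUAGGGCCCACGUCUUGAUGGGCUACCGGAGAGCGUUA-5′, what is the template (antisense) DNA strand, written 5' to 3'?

Written 5'→3' the mRNA is AUUGCGAGAGGCCAUCGGGUAGUUCUGCACCCGGGAUAGUUACUGCGACAGCACAGAAUUACGCGGGCA, so the coding DNA strand is ATTGCGAGAGGCCATCGGGTAGTTCTGCACCCGGGATAGTTACTGCGACAGCACAGAATTACGCGGGCA. The template is its reverse complement.

5'-TGCCCGCGTAATTCTGTGCTGTCGCAGTAACTATCCCGGGTGCAGAACTACCCGATGGCCTCTCGCAAT-3'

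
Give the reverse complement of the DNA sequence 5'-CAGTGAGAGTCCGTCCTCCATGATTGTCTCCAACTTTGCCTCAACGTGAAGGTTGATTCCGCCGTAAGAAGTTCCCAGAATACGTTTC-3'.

5'-GAAACGTATTCTGGGAACTTCTTACGGCGGAATCAACCTTCACGTTGAGGCAAAGTTGGAGACAATCATGGAGGACGGACTCTCACTG-3'

Reading the sequence 3'→5' and pairing each base (A↔T, G↔C) gives the reverse complement directly.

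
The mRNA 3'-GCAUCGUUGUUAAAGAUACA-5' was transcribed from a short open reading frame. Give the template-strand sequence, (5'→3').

Written 5'→3' the mRNA is ACAUAGAAAUUGUUGCUACG, so the coding DNA strand is ACATAGAAATTGTTGCTACG. The template is its reverse complement.

5'-CGTAGCAACAATTTCTATGT-3'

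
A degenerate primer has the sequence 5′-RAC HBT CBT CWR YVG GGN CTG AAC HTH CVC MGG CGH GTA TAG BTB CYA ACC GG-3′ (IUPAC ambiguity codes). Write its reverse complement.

Standard pairs A↔T, G↔C; ambiguity codes pair R↔Y, M↔K, W↔W, B↔V, H↔D, N↔N. Complement (YTGDVAGVAGWYRBCCCNGACTTGDADGBGKCCGCDCATATCVAVGRTTGGCC), then reverse for 5'→3'.

5'-CCGGTTRGVAVCTATACDCGCCKGBGDADGTTCAGNCCCBRYWGAVGAVDGTY-3'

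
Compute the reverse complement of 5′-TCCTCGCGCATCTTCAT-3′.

Reading the sequence 3'→5' and pairing each base (A↔T, G↔C) gives the reverse complement directly.

5'-ATGAAGATGCGCGAGGA-3'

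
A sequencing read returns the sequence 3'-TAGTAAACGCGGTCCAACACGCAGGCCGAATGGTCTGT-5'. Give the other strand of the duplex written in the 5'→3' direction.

The strand is given 3'→5', so its complement runs 5'→3' in the same left-to-right order: pair each base A↔T, G↔C.

5'-ATCATTTGCGCCAGGTTGTGCGTCCGGCTTACCAGACA-3'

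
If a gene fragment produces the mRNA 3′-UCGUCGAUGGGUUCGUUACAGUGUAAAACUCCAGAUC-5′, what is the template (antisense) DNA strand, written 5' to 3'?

Written 5'→3' the mRNA is CUAGACCUCAAAAUGUGACAUUGCUUGGGUAGCUGCU, so the coding DNA strand is CTAGACCTCAAAATGTGACATTGCTTGGGTAGCTGCT. The template is its reverse complement.

5′-AGCAGCTACCCAAGCAATGTCACATTTTGAGGTCTAG-3′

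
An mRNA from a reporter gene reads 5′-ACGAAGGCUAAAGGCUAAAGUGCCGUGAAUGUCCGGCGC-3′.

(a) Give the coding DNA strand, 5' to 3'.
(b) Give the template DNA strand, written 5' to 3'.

(a) 5'-ACGAAGGCTAAAGGCTAAAGTGCCGTGAATGTCCGGCGC-3'
(b) 5'-GCGCCGGACATTCACGGCACTTTAGCCTTTAGCCTTCGT-3'

(a) The coding strand matches the mRNA with U→T.
(b) The template strand is the reverse complement of the coding strand.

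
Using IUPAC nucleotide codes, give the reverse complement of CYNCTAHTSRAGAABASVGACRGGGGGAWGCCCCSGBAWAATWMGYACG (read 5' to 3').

5'-CGTRCKWATTWTVCSGGGGCWTCCCCCYGTCBSTVTTCTYSADTAGNRG-3'

Standard pairs A↔T, G↔C; ambiguity codes pair R↔Y, M↔K, W↔W, S↔S, B↔V, H↔D, N↔N. Complement (GRNGATDASYTCTTVTSBCTGYCCCCCTWCGGGGSCVTWTTAWKCRTGC), then reverse for 5'→3'.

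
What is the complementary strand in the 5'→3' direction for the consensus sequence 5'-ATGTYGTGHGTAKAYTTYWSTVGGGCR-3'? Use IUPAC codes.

5'-YGCCCBASWRAARTMTACDCACRACAT-3'

Standard pairs A↔T, G↔C; ambiguity codes pair R↔Y, K↔M, W↔W, S↔S, H↔D, V↔B. Complement (TACARCACDCATMTRAARWSABCCCGY), then reverse for 5'→3'.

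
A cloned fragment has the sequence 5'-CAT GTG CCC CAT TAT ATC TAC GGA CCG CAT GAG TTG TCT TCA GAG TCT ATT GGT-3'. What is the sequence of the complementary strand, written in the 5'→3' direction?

5'-ACCAATAGACTCTGAAGACAACTCATGCGGTCCGTAGATATAATGGGGCACATG-3'

Pairing A↔T and G↔C gives GTACACGGGGTAATATAGATGCCTGGCGTACTCAACAGAAGTCTCAGATAACCA, running 3'→5'. Reverse for the 5'→3' convention.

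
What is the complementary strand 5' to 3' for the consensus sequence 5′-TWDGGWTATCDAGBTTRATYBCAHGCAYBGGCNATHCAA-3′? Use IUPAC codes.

5'-TTGDATNGCCVRTGCDTGVRATYAAVCTHGATAWCCHWA-3'

Standard pairs A↔T, G↔C; ambiguity codes pair R↔Y, W↔W, B↔V, D↔H, N↔N. Complement (AWHCCWATAGHTCVAAYTARVGTDCGTRVCCGNTADGTT), then reverse for 5'→3'.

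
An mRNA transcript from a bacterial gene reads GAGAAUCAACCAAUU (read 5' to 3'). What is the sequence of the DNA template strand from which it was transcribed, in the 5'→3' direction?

5'-AATTGGTTGATTCTC-3'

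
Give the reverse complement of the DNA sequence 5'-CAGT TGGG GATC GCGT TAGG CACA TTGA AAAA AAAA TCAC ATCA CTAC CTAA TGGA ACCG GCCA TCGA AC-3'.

5'-GTTCGATGGCCGGTTCCATTAGGTAGTGATGTGATTTTTTTTTCAATGTGCCTAACGCGATCCCCAACTG-3'

Reading the sequence 3'→5' and pairing each base (A↔T, G↔C) gives the reverse complement directly.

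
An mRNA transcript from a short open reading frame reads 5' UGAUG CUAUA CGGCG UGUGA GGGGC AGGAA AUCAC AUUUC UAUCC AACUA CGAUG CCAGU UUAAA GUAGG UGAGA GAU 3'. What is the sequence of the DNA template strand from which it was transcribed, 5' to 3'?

5'-ATCTCTCACCTACTTTAAACTGGCATCGTAGTTGGATAGAAATGTGATTTCCTGCCCCTCACACGCCGTATAGCATCA-3'

Replace U with T to get the coding DNA strand: TGATGCTATACGGCGTGTGAGGGGCAGGAAATCACATTTCTATCCAACTACGATGCCAGTTTAAAGTAGGTGAGAGAT. The template strand is its reverse complement (complement ACTACGATATGCCGCACACTCCCCGTCCTTTAGTGTAAAGATAGGTTGATGCTACGGTCAAATTTCATCCACTCTCTA, then reverse).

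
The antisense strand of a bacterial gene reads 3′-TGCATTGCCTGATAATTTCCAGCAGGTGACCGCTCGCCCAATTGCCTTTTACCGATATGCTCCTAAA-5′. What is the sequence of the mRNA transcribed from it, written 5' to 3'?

Reading the template 3'→5' as shown, RNA polymerase pairs each base (A→U, T→A, G↔C) to build mRNA 5'→3' directly.

5'-ACGUAACGGACUAUUAAAGGUCGUCCACUGGCGAGCGGGUUAACGGAAAAUGGCUAUACGAGGAUUU-3'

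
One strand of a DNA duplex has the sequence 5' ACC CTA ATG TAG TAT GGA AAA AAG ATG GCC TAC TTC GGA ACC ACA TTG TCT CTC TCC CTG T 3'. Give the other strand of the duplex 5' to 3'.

The complement of ACCCTAATGTAGTATGGAAAAAAGATGGCCTACTTCGGAACCACATTGTCTCTCTCCCTGT is TGGGATTACATCATACCTTTTTTCTACCGGATGAAGCCTTGGTGTAACAGAGAGAGGGACA (A↔T, G↔C). DNA strands are antiparallel, so the complementary strand runs 3'→5'; reversing gives the 5'→3' form.

5'-ACAGGGAGAGAGACAATGTGGTTCCGAAGTAGGCCATCTTTTTTCCATACTACATTAGGGT-3'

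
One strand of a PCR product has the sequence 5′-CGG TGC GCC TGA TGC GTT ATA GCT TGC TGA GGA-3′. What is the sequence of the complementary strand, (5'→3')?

5'-TCCTCAGCAAGCTATAACGCATCAGGCGCACCG-3'

The complement of CGGTGCGCCTGATGCGTTATAGCTTGCTGAGGA is GCCACGCGGACTACGCAATATCGAACGACTCCT (A↔T, G↔C). DNA strands are antiparallel, so the complementary strand runs 3'→5'; reversing gives the 5'→3' form.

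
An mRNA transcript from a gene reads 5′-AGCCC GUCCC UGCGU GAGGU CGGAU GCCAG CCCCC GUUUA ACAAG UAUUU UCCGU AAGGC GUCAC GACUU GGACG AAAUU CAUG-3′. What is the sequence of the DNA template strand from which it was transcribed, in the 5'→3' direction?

5′-CATGAATTTCGTCCAAGTCGTGACGCCTTACGGAAAATACTTGTTAAACGGGGGCTGGCATCCGACCTCACGCAGGGACGGGCT-3′

Replace U with T to get the coding DNA strand: AGCCCGTCCCTGCGTGAGGTCGGATGCCAGCCCCCGTTTAACAAGTATTTTCCGTAAGGCGTCACGACTTGGACGAAATTCATG. The template strand is its reverse complement (complement TCGGGCAGGGACGCACTCCAGCCTACGGTCGGGGGCAAATTGTTCATAAAAGGCATTCCGCAGTGCTGAACCTGCTTTAAGTAC, then reverse).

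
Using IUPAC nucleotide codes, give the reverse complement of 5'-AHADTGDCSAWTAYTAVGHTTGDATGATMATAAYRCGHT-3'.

5'-ADCGYRTTATKATCATHCAADCBTARTAWTSGHCAHTDT-3'

Standard pairs A↔T, G↔C; ambiguity codes pair R↔Y, M↔K, W↔W, S↔S, D↔H, V↔B. Complement (TDTHACHGSTWATRATBCDAACHTACTAKTATTRYGCDA), then reverse for 5'→3'.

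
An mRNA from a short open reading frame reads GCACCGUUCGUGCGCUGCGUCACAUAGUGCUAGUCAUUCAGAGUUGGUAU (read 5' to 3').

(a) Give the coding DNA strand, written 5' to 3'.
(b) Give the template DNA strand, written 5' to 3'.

(a) 5'-GCACCGTTCGTGCGCTGCGTCACATAGTGCTAGTCATTCAGAGTTGGTAT-3'
(b) 5'-ATACCAACTCTGAATGACTAGCACTATGTGACGCAGCGCACGAACGGTGC-3'

(a) The coding strand matches the mRNA with U→T.
(b) The template strand is the reverse complement of the coding strand.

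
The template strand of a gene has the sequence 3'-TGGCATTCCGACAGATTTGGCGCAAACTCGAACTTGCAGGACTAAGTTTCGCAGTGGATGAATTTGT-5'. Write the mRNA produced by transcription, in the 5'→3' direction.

Reading the template 3'→5' as shown, RNA polymerase pairs each base (A→U, T→A, G↔C) to build mRNA 5'→3' directly.

5'-ACCGUAAGGCUGUCUAAACCGCGUUUGAGCUUGAACGUCCUGAUUCAAAGCGUCACCUACUUAAACA-3'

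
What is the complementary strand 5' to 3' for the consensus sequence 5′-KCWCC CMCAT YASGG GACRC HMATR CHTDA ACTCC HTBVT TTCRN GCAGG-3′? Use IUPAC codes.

5'-CCTGCNYGAAABVADGGAGTTHADGYATKDGYGTCCCSTRATGKGGGWGM-3'

Standard pairs A↔T, G↔C; ambiguity codes pair R↔Y, M↔K, W↔W, S↔S, B↔V, D↔H, N↔N. Complement (MGWGGGKGTARTSCCCTGYGDKTAYGDAHTTGAGGDAVBAAAGYNCGTCC), then reverse for 5'→3'.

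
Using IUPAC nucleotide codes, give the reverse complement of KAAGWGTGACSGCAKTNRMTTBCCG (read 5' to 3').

5'-CGGVAAKYNAMTGCSGTCACWCTTM-3'

Standard pairs A↔T, G↔C; ambiguity codes pair R↔Y, M↔K, W↔W, S↔S, B↔V, N↔N. Complement (MTTCWCACTGSCGTMANYKAAVGGC), then reverse for 5'→3'.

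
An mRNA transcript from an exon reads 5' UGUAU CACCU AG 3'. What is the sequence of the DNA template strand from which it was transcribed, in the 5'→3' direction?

Replace U with T to get the coding DNA strand: TGTATCACCTAG. The template strand is its reverse complement (complement ACATAGTGGATC, then reverse).

5'-CTAGGTGATACA-3'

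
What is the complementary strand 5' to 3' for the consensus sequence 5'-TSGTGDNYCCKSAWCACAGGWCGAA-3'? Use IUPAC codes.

5'-TTCGWCCTGTGWTSMGGRNHCACSA-3'

Standard pairs A↔T, G↔C; ambiguity codes pair Y↔R, K↔M, W↔W, S↔S, D↔H, N↔N. Complement (ASCACHNRGGMSTWGTGTCCWGCTT), then reverse for 5'→3'.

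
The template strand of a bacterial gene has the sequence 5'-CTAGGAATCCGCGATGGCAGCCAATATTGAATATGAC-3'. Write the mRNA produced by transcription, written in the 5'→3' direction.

5'-GUCAUAUUCAAUAUUGGCUGCCAUCGCGGAUUCCUAG-3'

The mRNA has the sequence of the coding strand (reverse complement of the template) with T→U. Reverse complement of CTAGGAATCCGCGATGGCAGCCAATATTGAATATGAC is GTCATATTCAATATTGGCTGCCATCGCGGATTCCTAG; then T→U.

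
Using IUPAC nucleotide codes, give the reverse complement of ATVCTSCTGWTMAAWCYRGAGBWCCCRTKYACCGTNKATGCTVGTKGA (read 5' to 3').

5'-TCMACBAGCATMNACGGTRMAYGGGWVCTCYRGWTTKAWCAGSAGBAT-3'

Standard pairs A↔T, G↔C; ambiguity codes pair R↔Y, M↔K, W↔W, S↔S, B↔V, N↔N. Complement (TABGASGACWAKTTWGRYCTCVWGGGYAMRTGGCANMTACGABCAMCT), then reverse for 5'→3'.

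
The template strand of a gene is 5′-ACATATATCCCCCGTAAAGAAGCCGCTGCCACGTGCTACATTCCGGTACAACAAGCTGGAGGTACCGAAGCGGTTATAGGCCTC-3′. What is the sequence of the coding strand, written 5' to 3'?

5'-GAGGCCTATAACCGCTTCGGTACCTCCAGCTTGTTGTACCGGAATGTAGCACGTGGCAGCGGCTTCTTTACGGGGGATATATGT-3'

The coding strand is complementary and antiparallel to the template: take the complement (A↔T, G↔C) and reverse.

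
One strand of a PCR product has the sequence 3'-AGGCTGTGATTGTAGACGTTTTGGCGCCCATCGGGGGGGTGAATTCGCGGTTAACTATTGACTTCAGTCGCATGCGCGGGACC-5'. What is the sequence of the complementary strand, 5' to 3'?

5′-TCCGACACTAACATCTGCAAAACCGCGGGTAGCCCCCCCACTTAAGCGCCAATTGATAACTGAAGTCAGCGTACGCGCCCTGG-3′

The strand is given 3'→5', so its complement runs 5'→3' in the same left-to-right order: pair each base A↔T, G↔C.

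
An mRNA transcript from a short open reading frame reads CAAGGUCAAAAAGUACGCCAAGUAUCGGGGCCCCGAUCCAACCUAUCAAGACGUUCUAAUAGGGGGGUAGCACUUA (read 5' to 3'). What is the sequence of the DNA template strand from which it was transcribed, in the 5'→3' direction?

5'-TAAGTGCTACCCCCCTATTAGAACGTCTTGATAGGTTGGATCGGGGCCCCGATACTTGGCGTACTTTTTGACCTTG-3'

Replace U with T to get the coding DNA strand: CAAGGTCAAAAAGTACGCCAAGTATCGGGGCCCCGATCCAACCTATCAAGACGTTCTAATAGGGGGGTAGCACTTA. The template strand is its reverse complement (complement GTTCCAGTTTTTCATGCGGTTCATAGCCCCGGGGCTAGGTTGGATAGTTCTGCAAGATTATCCCCCCATCGTGAAT, then reverse).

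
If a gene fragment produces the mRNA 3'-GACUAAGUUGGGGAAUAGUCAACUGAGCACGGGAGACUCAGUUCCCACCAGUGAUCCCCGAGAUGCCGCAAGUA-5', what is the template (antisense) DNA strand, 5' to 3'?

Written 5'→3' the mRNA is AUGAACGCCGUAGAGCCCCUAGUGACCACCCUUGACUCAGAGGGCACGAGUCAACUGAUAAGGGGUUGAAUCAG, so the coding DNA strand is ATGAACGCCGTAGAGCCCCTAGTGACCACCCTTGACTCAGAGGGCACGAGTCAACTGATAAGGGGTTGAATCAG. The template is its reverse complement.

5'-CTGATTCAACCCCTTATCAGTTGACTCGTGCCCTCTGAGTCAAGGGTGGTCACTAGGGGCTCTACGGCGTTCAT-3'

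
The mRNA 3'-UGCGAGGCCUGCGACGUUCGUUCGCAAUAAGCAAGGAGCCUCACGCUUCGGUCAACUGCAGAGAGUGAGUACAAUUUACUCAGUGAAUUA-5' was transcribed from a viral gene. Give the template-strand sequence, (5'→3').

Written 5'→3' the mRNA is AUUAAGUGACUCAUUUAACAUGAGUGAGAGACGUCAACUGGCUUCGCACUCCGAGGAACGAAUAACGCUUGCUUGCAGCGUCCGGAGCGU, so the coding DNA strand is ATTAAGTGACTCATTTAACATGAGTGAGAGACGTCAACTGGCTTCGCACTCCGAGGAACGAATAACGCTTGCTTGCAGCGTCCGGAGCGT. The template is its reverse complement.

5'-ACGCTCCGGACGCTGCAAGCAAGCGTTATTCGTTCCTCGGAGTGCGAAGCCAGTTGACGTCTCTCACTCATGTTAAATGAGTCACTTAAT-3'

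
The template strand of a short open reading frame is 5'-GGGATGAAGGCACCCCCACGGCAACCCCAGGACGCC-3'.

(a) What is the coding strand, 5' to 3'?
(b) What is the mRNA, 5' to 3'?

(a) 5'-GGCGTCCTGGGGTTGCCGTGGGGGTGCCTTCATCCC-3'
(b) 5'-GGCGUCCUGGGGUUGCCGUGGGGGUGCCUUCAUCCC-3'

(a) The coding strand is the reverse complement of the template: complement CCCTACTTCCGTGGGGGTGCCGTTGGGGTCCTGCGG, then reverse.
(b) mRNA has the coding-strand sequence with T→U.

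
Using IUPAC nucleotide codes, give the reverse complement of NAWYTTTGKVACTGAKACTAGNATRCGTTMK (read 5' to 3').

Standard pairs A↔T, G↔C; ambiguity codes pair R↔Y, M↔K, W↔W, V↔B, N↔N. Complement (NTWRAAACMBTGACTMTGATCNTAYGCAAKM), then reverse for 5'→3'.

5'-MKAACGYATNCTAGTMTCAGTBMCAAARWTN-3'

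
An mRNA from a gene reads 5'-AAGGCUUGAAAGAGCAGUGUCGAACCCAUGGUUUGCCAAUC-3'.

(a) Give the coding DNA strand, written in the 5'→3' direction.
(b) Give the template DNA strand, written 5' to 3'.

(a) 5'-AAGGCTTGAAAGAGCAGTGTCGAACCCATGGTTTGCCAATC-3'
(b) 5′-GATTGGCAAACCATGGGTTCGACACTGCTCTTTCAAGCCTT-3′

(a) The coding strand matches the mRNA with U→T.
(b) The template strand is the reverse complement of the coding strand.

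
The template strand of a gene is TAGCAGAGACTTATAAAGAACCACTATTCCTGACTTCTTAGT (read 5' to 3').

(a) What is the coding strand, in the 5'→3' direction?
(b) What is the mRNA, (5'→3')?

(a) 5'-ACTAAGAAGTCAGGAATAGTGGTTCTTTATAAGTCTCTGCTA-3'
(b) 5′-ACUAAGAAGUCAGGAAUAGUGGUUCUUUAUAAGUCUCUGCUA-3′

(a) The coding strand is the reverse complement of the template: complement ATCGTCTCTGAATATTTCTTGGTGATAAGGACTGAAGAATCA, then reverse.
(b) mRNA has the coding-strand sequence with T→U.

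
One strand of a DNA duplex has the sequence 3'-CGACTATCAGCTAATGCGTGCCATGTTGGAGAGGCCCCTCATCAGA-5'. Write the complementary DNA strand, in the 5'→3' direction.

The strand is given 3'→5', so its complement runs 5'→3' in the same left-to-right order: pair each base A↔T, G↔C.

5'-GCTGATAGTCGATTACGCACGGTACAACCTCTCCGGGGAGTAGTCT-3'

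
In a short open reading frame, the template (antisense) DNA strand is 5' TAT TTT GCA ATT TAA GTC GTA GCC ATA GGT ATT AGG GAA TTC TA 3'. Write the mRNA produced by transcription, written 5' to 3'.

RNA polymerase reads the template 3'→5' and synthesizes mRNA 5'→3' by base-pairing (A→U, T→A, G↔C). The complement of the template is ATAAAACGTTAAATTCAGCATCGGTATCCATAATCCCTTAAGAT; antiparallel, so 5'→3' the coding strand is TAGAATTCCCTAATACCTATGGCTACGACTTAAATTGCAAAATA. Replace T with U for the mRNA.

5'-UAGAAUUCCCUAAUACCUAUGGCUACGACUUAAAUUGCAAAAUA-3'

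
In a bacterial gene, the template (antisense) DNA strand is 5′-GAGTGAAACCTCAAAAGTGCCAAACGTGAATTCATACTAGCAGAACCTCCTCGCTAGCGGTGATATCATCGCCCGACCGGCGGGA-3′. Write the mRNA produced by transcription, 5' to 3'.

5′-UCCCGCCGGUCGGGCGAUGAUAUCACCGCUAGCGAGGAGGUUCUGCUAGUAUGAAUUCACGUUUGGCACUUUUGAGGUUUCACUC-3′

RNA polymerase reads the template 3'→5' and synthesizes mRNA 5'→3' by base-pairing (A→U, T→A, G↔C). The complement of the template is CTCACTTTGGAGTTTTCACGGTTTGCACTTAAGTATGATCGTCTTGGAGGAGCGATCGCCACTATAGTAGCGGGCTGGCCGCCCT; antiparallel, so 5'→3' the coding strand is TCCCGCCGGTCGGGCGATGATATCACCGCTAGCGAGGAGGTTCTGCTAGTATGAATTCACGTTTGGCACTTTTGAGGTTTCACTC. Replace T with U for the mRNA.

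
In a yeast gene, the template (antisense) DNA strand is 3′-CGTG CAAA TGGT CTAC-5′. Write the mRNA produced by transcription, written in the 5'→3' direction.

5'-GCACGUUUACCAGAUG-3'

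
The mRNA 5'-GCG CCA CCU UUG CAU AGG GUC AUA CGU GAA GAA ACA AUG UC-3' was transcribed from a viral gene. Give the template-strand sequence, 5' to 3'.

Replace U with T to get the coding DNA strand: GCGCCACCTTTGCATAGGGTCATACGTGAAGAAACAATGTC. The template strand is its reverse complement (complement CGCGGTGGAAACGTATCCCAGTATGCACTTCTTTGTTACAG, then reverse).

5'-GACATTGTTTCTTCACGTATGACCCTATGCAAAGGTGGCGC-3'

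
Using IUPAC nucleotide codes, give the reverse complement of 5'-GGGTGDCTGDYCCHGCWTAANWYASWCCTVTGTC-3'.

Standard pairs A↔T, G↔C; ambiguity codes pair Y↔R, W↔W, S↔S, D↔H, V↔B, N↔N. Complement (CCCACHGACHRGGDCGWATTNWRTSWGGABACAG), then reverse for 5'→3'.

5'-GACABAGGWSTRWNTTAWGCDGGRHCAGHCACCC-3'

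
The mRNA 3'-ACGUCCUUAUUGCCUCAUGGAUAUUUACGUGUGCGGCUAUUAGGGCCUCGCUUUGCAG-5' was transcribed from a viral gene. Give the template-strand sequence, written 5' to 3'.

Written 5'→3' the mRNA is GACGUUUCGCUCCGGGAUUAUCGGCGUGUGCAUUUAUAGGUACUCCGUUAUUCCUGCA, so the coding DNA strand is GACGTTTCGCTCCGGGATTATCGGCGTGTGCATTTATAGGTACTCCGTTATTCCTGCA. The template is its reverse complement.

5'-TGCAGGAATAACGGAGTACCTATAAATGCACACGCCGATAATCCCGGAGCGAAACGTC-3'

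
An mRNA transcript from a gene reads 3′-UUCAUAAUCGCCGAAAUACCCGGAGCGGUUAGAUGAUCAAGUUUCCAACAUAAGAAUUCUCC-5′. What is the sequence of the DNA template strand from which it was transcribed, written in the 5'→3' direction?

5'-AAGTATTAGCGGCTTTATGGGCCTCGCCAATCTACTAGTTCAAAGGTTGTATTCTTAAGAGG-3'

Written 5'→3' the mRNA is CCUCUUAAGAAUACAACCUUUGAACUAGUAGAUUGGCGAGGCCCAUAAAGCCGCUAAUACUU, so the coding DNA strand is CCTCTTAAGAATACAACCTTTGAACTAGTAGATTGGCGAGGCCCATAAAGCCGCTAATACTT. The template is its reverse complement.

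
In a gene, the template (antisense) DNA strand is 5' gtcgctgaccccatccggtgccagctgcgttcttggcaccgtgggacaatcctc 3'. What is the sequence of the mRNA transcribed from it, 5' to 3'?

5'-GAGGAUUGUCCCACGGUGCCAAGAACGCAGCUGGCACCGGAUGGGGUCAGCGAC-3'

The mRNA has the sequence of the coding strand (reverse complement of the template) with T→U. Reverse complement of GTCGCTGACCCCATCCGGTGCCAGCTGCGTTCTTGGCACCGTGGGACAATCCTC is GAGGATTGTCCCACGGTGCCAAGAACGCAGCTGGCACCGGATGGGGTCAGCGAC; then T→U.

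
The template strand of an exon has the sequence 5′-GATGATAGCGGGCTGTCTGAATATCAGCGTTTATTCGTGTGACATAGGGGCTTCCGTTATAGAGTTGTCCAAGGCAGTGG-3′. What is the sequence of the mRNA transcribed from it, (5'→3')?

RNA polymerase reads the template 3'→5' and synthesizes mRNA 5'→3' by base-pairing (A→U, T→A, G↔C). The complement of the template is CTACTATCGCCCGACAGACTTATAGTCGCAAATAAGCACACTGTATCCCCGAAGGCAATATCTCAACAGGTTCCGTCACC; antiparallel, so 5'→3' the coding strand is CCACTGCCTTGGACAACTCTATAACGGAAGCCCCTATGTCACACGAATAAACGCTGATATTCAGACAGCCCGCTATCATC. Replace T with U for the mRNA.

5′-CCACUGCCUUGGACAACUCUAUAACGGAAGCCCCUAUGUCACACGAAUAAACGCUGAUAUUCAGACAGCCCGCUAUCAUC-3′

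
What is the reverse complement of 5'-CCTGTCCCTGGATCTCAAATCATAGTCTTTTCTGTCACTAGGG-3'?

5′-CCCTAGTGACAGAAAAGACTATGATTTGAGATCCAGGGACAGG-3′

Complement each base (A↔T, G↔C): GGACAGGGACCTAGAGTTTAGTATCAGAAAAGACAGTGATCCC. Then reverse.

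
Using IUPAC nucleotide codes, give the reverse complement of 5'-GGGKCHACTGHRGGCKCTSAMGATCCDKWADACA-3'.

5′-TGTHTWMHGGATCKTSAGMGCCYDCAGTDGMCCC-3′

Standard pairs A↔T, G↔C; ambiguity codes pair R↔Y, M↔K, W↔W, S↔S, D↔H. Complement (CCCMGDTGACDYCCGMGASTKCTAGGHMWTHTGT), then reverse for 5'→3'.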